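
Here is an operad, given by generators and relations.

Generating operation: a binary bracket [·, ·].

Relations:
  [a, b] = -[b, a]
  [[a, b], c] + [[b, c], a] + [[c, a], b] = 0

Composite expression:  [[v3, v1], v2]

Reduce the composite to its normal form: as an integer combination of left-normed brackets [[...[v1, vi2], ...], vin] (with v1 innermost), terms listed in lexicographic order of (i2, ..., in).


In the tensor algebra, words opening v1 carry the v1-anchored form.
Composite bracket: [[v3, v1], v2]
Applying ab - ba throughout gives 4 signed words (2^2 = 4).
Coefficients come from the v1-initial words:
  v1v3v2 appears with sign -1, giving the term -[[v1, v3], v2]

-[[v1, v3], v2]


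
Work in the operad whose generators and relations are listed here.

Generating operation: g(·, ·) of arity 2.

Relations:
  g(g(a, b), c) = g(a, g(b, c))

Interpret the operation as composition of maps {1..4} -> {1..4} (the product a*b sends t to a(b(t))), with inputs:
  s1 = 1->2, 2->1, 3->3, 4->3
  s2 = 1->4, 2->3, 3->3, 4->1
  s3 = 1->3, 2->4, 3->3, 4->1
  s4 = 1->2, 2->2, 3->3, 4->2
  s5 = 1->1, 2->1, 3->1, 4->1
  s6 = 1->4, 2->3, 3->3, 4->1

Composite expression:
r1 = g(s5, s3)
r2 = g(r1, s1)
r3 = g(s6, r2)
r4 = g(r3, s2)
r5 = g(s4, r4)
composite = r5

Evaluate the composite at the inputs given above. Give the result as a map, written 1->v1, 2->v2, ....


1->2, 2->2, 3->2, 4->2

g(s5, s3) = 1->1, 2->1, 3->1, 4->1
g(g(s5, s3), s1) = 1->1, 2->1, 3->1, 4->1
g(s6, g(g(s5, s3), s1)) = 1->4, 2->4, 3->4, 4->4
g(g(s6, g(g(s5, s3), s1)), s2) = 1->4, 2->4, 3->4, 4->4
g(s4, g(g(s6, g(g(s5, s3), s1)), s2)) = 1->2, 2->2, 3->2, 4->2


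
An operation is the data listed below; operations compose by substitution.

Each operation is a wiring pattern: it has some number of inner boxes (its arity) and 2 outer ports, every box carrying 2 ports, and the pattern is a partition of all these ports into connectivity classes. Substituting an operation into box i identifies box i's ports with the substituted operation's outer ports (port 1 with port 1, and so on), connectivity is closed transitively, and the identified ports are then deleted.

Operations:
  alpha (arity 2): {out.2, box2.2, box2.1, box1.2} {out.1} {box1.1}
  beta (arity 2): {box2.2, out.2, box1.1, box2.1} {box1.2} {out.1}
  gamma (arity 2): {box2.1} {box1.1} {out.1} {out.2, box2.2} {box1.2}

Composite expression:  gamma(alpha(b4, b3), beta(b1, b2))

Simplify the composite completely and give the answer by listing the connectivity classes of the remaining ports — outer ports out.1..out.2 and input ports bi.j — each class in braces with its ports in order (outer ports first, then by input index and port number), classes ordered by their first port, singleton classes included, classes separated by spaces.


{out.1} {out.2, b1.1, b2.1, b2.2} {b1.2} {b3.1, b3.2, b4.2} {b4.1}

Two ports join when wires chain via gamma-identified ports.
through alpha, on inputs (b4, b3): {out.1} {out.2, b3.1, b3.2, b4.2} {b4.1} (out.j = stage outer ports)
through beta, on inputs (b1, b2): {out.1} {out.2, b1.1, b2.1, b2.2} {b1.2} (out.j = stage outer ports)
through gamma, on inputs (b4, b3, b1, b2): {out.1} {out.2, b1.1, b2.1, b2.2} {b1.2} {b3.1, b3.2, b4.2} {b4.1} (out.j = stage outer ports)


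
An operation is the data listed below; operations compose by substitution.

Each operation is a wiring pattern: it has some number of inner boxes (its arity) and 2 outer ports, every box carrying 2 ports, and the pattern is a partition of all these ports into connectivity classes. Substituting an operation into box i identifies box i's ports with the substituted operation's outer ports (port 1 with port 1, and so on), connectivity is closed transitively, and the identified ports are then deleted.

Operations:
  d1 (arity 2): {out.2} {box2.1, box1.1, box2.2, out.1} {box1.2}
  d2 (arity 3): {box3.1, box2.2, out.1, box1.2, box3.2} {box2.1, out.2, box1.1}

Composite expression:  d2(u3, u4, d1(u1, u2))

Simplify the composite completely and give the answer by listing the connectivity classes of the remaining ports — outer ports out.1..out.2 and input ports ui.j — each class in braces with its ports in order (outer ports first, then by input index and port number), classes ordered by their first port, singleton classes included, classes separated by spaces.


Two ports join when wires chain via d2-identified ports.
composing d1 on (u1, u2), with out.j its own outer ports: {out.1, u1.1, u2.1, u2.2} {out.2} {u1.2}
composing d2 on (u3, u4, u1, u2), with out.j its own outer ports: {out.1, u1.1, u2.1, u2.2, u3.2, u4.2} {out.2, u3.1, u4.1} {u1.2}

{out.1, u1.1, u2.1, u2.2, u3.2, u4.2} {out.2, u3.1, u4.1} {u1.2}


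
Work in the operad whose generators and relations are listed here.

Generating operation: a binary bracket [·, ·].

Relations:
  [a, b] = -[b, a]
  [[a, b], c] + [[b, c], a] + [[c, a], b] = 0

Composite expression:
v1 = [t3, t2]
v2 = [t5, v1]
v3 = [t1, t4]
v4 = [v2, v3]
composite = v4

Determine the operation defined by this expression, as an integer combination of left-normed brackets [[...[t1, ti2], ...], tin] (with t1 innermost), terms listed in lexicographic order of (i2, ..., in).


-[[[[t1, t4], t2], t3], t5] + [[[[t1, t4], t3], t2], t5] + [[[[t1, t4], t5], t2], t3] - [[[[t1, t4], t5], t3], t2]

Antisymmetry and Jacobi reduce to t1-anchored left-normed brackets.
Composite bracket: [[t5, [t3, t2]], [t1, t4]]
Applying ab - ba throughout gives 16 signed words (2^4 = 16).
Keep just the words that open with t1:
  from t1t4t2t3t5, sign -1: term -[[[[t1, t4], t2], t3], t5]
  from t1t4t3t2t5, sign +1: term +[[[[t1, t4], t3], t2], t5]
  from t1t4t5t2t3, sign +1: term +[[[[t1, t4], t5], t2], t3]
  from t1t4t5t3t2, sign -1: term -[[[[t1, t4], t5], t3], t2]


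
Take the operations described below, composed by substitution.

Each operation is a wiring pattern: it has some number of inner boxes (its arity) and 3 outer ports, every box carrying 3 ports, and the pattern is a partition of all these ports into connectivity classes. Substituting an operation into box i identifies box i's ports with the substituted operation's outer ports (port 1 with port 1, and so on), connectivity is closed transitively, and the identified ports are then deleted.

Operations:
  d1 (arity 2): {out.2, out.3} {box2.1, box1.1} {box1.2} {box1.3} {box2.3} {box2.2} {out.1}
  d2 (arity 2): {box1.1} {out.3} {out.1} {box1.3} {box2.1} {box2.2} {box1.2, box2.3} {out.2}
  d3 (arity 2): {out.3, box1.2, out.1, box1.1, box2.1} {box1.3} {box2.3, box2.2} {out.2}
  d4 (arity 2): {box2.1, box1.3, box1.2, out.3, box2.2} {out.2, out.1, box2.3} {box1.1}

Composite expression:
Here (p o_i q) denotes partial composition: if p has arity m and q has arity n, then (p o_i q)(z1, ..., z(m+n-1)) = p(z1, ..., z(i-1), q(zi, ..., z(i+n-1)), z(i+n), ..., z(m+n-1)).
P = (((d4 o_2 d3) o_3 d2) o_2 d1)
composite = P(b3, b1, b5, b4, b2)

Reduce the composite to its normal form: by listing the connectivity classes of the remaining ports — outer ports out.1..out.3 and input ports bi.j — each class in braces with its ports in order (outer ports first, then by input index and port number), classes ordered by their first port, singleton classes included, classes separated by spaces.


{out.1, out.2, out.3, b3.2, b3.3} {b1.1, b5.1} {b1.2} {b1.3} {b2.1} {b2.2} {b2.3, b4.2} {b3.1} {b4.1} {b4.3} {b5.2} {b5.3}

Two ports join when wires chain via d4-identified ports.
stage d1: inputs (b1, b5), connectivity {out.1} {out.2, out.3} {b1.1, b5.1} {b1.2} {b1.3} {b5.2} {b5.3}, out.j its boundary
stage d2: inputs (b4, b2), connectivity {out.1} {out.2} {out.3} {b2.1} {b2.2} {b2.3, b4.2} {b4.1} {b4.3}, out.j its boundary
stage d3: inputs (b1, b5, b4, b2), connectivity {out.1, out.3} {out.2} {b1.1, b5.1} {b1.2} {b1.3} {b2.1} {b2.2} {b2.3, b4.2} {b4.1} {b4.3} {b5.2} {b5.3}, out.j its boundary
stage d4: inputs (b3, b1, b5, b4, b2), connectivity {out.1, out.2, out.3, b3.2, b3.3} {b1.1, b5.1} {b1.2} {b1.3} {b2.1} {b2.2} {b2.3, b4.2} {b3.1} {b4.1} {b4.3} {b5.2} {b5.3}, out.j its boundary


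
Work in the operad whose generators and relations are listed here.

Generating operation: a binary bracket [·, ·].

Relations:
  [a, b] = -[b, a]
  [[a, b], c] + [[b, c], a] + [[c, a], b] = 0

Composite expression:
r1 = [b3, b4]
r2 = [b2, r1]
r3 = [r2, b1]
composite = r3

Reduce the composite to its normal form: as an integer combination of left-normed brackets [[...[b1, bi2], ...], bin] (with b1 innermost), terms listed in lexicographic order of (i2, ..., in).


-[[[b1, b2], b3], b4] + [[[b1, b2], b4], b3] + [[[b1, b3], b4], b2] - [[[b1, b4], b3], b2]

Skip Jacobi rewriting: expand, keep b1-initial words, read off terms.
Composite bracket: [[b2, [b3, b4]], b1]
Applying ab - ba throughout gives 8 signed words (2^3 = 8).
The b1-initial words carry the normal form:
  the word b1b2b3b4 carries sign -1 and contributes -[[[b1, b2], b3], b4]
  the word b1b2b4b3 carries sign +1 and contributes +[[[b1, b2], b4], b3]
  the word b1b3b4b2 carries sign +1 and contributes +[[[b1, b3], b4], b2]
  the word b1b4b3b2 carries sign -1 and contributes -[[[b1, b4], b3], b2]


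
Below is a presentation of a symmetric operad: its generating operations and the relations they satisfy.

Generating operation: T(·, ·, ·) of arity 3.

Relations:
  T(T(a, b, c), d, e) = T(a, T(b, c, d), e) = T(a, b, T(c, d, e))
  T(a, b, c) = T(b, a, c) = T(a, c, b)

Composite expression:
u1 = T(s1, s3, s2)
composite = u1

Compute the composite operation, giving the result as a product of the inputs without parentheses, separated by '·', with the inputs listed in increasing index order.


Both nesting and order wash out for T; what remains is which s's occur.
T(s1, s3, s2) reduces to s1 · s3 · s2
sorting the factors by input index: s1 · s2 · s3

s1 · s2 · s3


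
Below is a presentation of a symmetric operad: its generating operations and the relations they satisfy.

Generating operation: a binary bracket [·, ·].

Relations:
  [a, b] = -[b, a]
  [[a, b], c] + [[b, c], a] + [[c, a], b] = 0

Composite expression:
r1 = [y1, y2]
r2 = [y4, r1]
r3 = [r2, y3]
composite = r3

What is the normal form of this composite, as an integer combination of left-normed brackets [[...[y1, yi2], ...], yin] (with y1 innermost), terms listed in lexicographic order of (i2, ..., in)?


Left-normed coefficients sit on the y1-initial expansion words.
Composite bracket: [[y4, [y1, y2]], y3]
Under [a, b] = ab - ba we get 8 signed associative words (2^3 = 8).
Words beginning with y1 determine it all:
  y1y2y4y3 appears with sign -1, giving the term -[[[y1, y2], y4], y3]

-[[[y1, y2], y4], y3]


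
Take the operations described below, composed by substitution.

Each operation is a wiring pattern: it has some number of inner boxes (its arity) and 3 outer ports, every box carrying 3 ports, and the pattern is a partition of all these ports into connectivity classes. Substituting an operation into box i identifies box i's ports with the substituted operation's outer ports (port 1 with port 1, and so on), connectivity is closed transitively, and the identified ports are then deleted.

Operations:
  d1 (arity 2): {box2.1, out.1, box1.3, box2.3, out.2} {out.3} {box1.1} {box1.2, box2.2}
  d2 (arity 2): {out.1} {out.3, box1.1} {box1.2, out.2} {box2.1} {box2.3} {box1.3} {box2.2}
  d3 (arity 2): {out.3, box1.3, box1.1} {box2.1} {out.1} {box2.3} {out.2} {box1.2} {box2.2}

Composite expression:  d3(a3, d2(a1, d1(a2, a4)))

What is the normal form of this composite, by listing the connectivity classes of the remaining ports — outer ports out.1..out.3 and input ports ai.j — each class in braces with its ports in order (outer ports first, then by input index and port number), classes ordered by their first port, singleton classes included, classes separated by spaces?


{out.1} {out.2} {out.3, a3.1, a3.3} {a1.1} {a1.2} {a1.3} {a2.1} {a2.2, a4.2} {a2.3, a4.1, a4.3} {a3.2}

Substituting into d3 glues patterns; closure does the rest.
through d1, on inputs (a2, a4): {out.1, out.2, a2.3, a4.1, a4.3} {out.3} {a2.1} {a2.2, a4.2} (out.j = stage outer ports)
through d2, on inputs (a1, a2, a4): {out.1} {out.2, a1.2} {out.3, a1.1} {a1.3} {a2.1} {a2.2, a4.2} {a2.3, a4.1, a4.3} (out.j = stage outer ports)
through d3, on inputs (a3, a1, a2, a4): {out.1} {out.2} {out.3, a3.1, a3.3} {a1.1} {a1.2} {a1.3} {a2.1} {a2.2, a4.2} {a2.3, a4.1, a4.3} {a3.2} (out.j = stage outer ports)


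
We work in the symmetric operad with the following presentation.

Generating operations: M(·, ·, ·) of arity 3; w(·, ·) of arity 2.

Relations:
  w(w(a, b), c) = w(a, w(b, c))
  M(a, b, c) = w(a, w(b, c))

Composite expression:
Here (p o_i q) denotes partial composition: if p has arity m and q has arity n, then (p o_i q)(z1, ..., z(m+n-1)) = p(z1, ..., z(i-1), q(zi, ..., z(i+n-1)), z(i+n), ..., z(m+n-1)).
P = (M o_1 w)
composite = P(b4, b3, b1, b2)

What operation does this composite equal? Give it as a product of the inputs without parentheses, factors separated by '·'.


b4 · b3 · b1 · b2

Key point: M is associative — brackets drop, the b-order remains.
w(b4, b3) flattens to b4 · b3
M(w(b4, b3), b1, b2) flattens to b4 · b3 · b1 · b2


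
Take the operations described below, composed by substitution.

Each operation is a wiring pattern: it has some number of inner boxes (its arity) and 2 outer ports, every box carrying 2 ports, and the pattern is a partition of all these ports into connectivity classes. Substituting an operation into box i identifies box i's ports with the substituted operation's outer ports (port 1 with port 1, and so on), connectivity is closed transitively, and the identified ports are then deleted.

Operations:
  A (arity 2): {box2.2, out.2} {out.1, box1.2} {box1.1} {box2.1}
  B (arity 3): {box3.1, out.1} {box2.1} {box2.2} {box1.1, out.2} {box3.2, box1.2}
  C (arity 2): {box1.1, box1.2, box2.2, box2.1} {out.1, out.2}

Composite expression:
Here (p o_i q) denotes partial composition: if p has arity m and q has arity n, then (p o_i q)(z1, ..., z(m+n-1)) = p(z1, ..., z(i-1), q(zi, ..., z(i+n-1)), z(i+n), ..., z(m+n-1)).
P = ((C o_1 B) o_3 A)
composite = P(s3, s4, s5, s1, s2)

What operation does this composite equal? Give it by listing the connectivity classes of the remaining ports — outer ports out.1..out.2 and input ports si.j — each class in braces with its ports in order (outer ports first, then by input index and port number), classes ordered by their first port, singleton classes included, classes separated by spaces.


{out.1, out.2} {s1.1} {s1.2, s3.2} {s2.1, s2.2, s3.1, s5.2} {s4.1} {s4.2} {s5.1}

Substituting into C glues patterns; closure does the rest.
through A, on inputs (s5, s1): {out.1, s5.2} {out.2, s1.2} {s1.1} {s5.1} (out.j = stage outer ports)
through B, on inputs (s3, s4, s5, s1): {out.1, s5.2} {out.2, s3.1} {s1.1} {s1.2, s3.2} {s4.1} {s4.2} {s5.1} (out.j = stage outer ports)
through C, on inputs (s3, s4, s5, s1, s2): {out.1, out.2} {s1.1} {s1.2, s3.2} {s2.1, s2.2, s3.1, s5.2} {s4.1} {s4.2} {s5.1} (out.j = stage outer ports)


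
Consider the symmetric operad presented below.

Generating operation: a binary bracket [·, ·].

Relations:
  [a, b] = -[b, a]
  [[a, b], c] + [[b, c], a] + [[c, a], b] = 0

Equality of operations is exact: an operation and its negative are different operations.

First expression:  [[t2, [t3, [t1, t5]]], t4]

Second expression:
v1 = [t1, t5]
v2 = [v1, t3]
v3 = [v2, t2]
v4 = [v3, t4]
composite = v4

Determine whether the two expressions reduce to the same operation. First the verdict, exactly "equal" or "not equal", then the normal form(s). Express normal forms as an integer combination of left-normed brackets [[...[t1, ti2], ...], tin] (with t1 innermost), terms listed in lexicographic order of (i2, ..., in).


The first expression reduces to [[[[t1, t5], t3], t2], t4]
The second expression reduces to [[[[t1, t5], t3], t2], t4]
Identical normal forms: equal.

equal; the common form is [[[[t1, t5], t3], t2], t4]


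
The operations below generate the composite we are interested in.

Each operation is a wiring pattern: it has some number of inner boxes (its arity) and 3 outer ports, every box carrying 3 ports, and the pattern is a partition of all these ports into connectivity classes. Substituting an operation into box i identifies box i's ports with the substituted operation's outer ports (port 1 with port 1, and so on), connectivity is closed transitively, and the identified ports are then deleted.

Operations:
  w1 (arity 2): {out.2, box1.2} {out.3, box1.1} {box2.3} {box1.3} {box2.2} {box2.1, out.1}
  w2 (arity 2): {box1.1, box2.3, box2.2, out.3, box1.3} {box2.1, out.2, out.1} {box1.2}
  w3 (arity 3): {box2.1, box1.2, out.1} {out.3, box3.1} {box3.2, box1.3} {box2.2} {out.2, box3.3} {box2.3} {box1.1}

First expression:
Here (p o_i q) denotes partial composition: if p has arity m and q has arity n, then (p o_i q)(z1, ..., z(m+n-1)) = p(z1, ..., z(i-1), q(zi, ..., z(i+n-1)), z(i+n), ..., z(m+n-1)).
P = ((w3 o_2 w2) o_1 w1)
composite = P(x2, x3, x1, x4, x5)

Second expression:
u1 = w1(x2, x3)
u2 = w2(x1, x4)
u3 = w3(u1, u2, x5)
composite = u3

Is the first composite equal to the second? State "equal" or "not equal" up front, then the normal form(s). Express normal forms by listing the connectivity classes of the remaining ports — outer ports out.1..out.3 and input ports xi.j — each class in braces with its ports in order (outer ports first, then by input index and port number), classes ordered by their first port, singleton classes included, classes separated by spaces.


The first composite normalizes to {out.1, x2.2, x4.1} {out.2, x5.3} {out.3, x5.1} {x1.1, x1.3, x4.2, x4.3} {x1.2} {x2.1, x5.2} {x2.3} {x3.1} {x3.2} {x3.3}
The second composite normalizes to {out.1, x2.2, x4.1} {out.2, x5.3} {out.3, x5.1} {x1.1, x1.3, x4.2, x4.3} {x1.2} {x2.1, x5.2} {x2.3} {x3.1} {x3.2} {x3.3}
Same normal form: equal.

equal; the common form is {out.1, x2.2, x4.1} {out.2, x5.3} {out.3, x5.1} {x1.1, x1.3, x4.2, x4.3} {x1.2} {x2.1, x5.2} {x2.3} {x3.1} {x3.2} {x3.3}


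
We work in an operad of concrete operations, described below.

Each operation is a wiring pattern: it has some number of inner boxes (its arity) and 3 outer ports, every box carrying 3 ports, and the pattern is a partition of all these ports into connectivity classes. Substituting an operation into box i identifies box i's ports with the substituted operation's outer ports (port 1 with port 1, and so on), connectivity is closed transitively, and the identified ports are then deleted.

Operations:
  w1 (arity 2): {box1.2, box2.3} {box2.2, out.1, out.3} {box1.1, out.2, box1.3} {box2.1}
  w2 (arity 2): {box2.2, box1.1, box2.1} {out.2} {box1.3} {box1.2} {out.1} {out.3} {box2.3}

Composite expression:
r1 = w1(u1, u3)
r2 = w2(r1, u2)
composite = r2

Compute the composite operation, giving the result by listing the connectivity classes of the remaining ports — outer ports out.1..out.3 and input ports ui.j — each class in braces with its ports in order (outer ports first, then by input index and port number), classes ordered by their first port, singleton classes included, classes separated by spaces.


{out.1} {out.2} {out.3} {u1.1, u1.3} {u1.2, u3.3} {u2.1, u2.2, u3.2} {u2.3} {u3.1}

Reachability decides: close wires over w2-identified ports.
after w1, the pattern on (u1, u3) reads {out.1, out.3, u3.2} {out.2, u1.1, u1.3} {u1.2, u3.3} {u3.1} (out.j = its outer ports)
after w2, the pattern on (u1, u3, u2) reads {out.1} {out.2} {out.3} {u1.1, u1.3} {u1.2, u3.3} {u2.1, u2.2, u3.2} {u2.3} {u3.1} (out.j = its outer ports)


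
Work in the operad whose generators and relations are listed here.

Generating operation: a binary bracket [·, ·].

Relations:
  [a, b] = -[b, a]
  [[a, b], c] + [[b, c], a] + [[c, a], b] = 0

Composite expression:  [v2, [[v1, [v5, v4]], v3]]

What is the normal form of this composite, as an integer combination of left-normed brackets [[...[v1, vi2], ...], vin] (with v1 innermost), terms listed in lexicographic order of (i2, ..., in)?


[[[[v1, v4], v5], v3], v2] - [[[[v1, v5], v4], v3], v2]

Antisymmetry and Jacobi reduce to v1-anchored left-normed brackets.
Composite bracket: [v2, [[v1, [v5, v4]], v3]]
Full expansion: 16 signed words from ab - ba (2^4 = 16).
The v1-initial words carry the normal form:
  word v1v4v5v3v2 has sign +1, contributing +[[[[v1, v4], v5], v3], v2]
  word v1v5v4v3v2 has sign -1, contributing -[[[[v1, v5], v4], v3], v2]


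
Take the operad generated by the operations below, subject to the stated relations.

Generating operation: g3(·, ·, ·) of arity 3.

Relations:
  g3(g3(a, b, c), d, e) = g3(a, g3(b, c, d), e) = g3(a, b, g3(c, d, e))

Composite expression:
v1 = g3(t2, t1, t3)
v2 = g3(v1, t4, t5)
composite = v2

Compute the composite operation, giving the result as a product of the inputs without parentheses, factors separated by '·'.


t2 · t1 · t3 · t4 · t5

Key point: g3 is associative — brackets drop, the t-order remains.
g3(t2, t1, t3) linearizes to t2 · t1 · t3
g3(g3(t2, t1, t3), t4, t5) linearizes to t2 · t1 · t3 · t4 · t5


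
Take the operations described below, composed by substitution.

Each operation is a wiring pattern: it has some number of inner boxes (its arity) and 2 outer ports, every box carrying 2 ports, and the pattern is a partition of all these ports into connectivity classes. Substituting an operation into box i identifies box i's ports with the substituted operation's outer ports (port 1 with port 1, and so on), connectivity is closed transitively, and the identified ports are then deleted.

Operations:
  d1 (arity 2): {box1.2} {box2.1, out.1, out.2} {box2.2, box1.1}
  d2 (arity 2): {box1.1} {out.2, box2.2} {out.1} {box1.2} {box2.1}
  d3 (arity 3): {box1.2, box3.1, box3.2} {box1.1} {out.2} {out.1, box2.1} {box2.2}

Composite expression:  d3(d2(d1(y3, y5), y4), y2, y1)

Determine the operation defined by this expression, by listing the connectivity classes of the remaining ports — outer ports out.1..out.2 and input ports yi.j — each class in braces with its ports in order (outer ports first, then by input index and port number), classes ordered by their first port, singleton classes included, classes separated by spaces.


Two ports join when wires chain via d3-identified ports.
through d1, on inputs (y3, y5): {out.1, out.2, y5.1} {y3.1, y5.2} {y3.2} (out.j = stage outer ports)
through d2, on inputs (y3, y5, y4): {out.1} {out.2, y4.2} {y3.1, y5.2} {y3.2} {y4.1} {y5.1} (out.j = stage outer ports)
through d3, on inputs (y3, y5, y4, y2, y1): {out.1, y2.1} {out.2} {y1.1, y1.2, y4.2} {y2.2} {y3.1, y5.2} {y3.2} {y4.1} {y5.1} (out.j = stage outer ports)

{out.1, y2.1} {out.2} {y1.1, y1.2, y4.2} {y2.2} {y3.1, y5.2} {y3.2} {y4.1} {y5.1}


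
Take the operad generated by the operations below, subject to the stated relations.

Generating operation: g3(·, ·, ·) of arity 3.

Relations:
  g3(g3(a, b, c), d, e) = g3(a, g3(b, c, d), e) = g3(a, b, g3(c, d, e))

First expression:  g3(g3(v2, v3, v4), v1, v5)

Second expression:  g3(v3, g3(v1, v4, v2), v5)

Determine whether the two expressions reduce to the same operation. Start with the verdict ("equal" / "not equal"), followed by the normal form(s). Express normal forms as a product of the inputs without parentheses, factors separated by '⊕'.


not equal; the first gives v2 ⊕ v3 ⊕ v4 ⊕ v1 ⊕ v5 and the second v3 ⊕ v1 ⊕ v4 ⊕ v2 ⊕ v5

The first expression, normalized: v2 ⊕ v3 ⊕ v4 ⊕ v1 ⊕ v5
The second expression, normalized: v3 ⊕ v1 ⊕ v4 ⊕ v2 ⊕ v5
They disagree, so not equal.


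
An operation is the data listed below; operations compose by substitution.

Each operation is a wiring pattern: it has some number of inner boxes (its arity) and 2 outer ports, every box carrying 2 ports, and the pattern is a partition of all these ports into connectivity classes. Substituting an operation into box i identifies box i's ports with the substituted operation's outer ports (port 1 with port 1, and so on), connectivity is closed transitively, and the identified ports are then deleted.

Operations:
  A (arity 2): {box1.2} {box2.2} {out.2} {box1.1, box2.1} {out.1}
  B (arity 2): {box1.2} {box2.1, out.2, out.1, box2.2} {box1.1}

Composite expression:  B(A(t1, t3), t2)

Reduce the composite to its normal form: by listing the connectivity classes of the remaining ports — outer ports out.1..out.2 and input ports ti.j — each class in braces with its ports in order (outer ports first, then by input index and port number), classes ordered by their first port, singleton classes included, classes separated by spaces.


{out.1, out.2, t2.1, t2.2} {t1.1, t3.1} {t1.2} {t3.2}


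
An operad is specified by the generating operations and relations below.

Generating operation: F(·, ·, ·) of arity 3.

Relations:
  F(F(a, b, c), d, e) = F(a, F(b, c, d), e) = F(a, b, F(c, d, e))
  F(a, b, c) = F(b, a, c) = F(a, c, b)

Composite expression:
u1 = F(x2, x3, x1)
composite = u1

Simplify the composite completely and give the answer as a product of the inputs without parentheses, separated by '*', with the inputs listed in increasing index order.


Key point: F commutes, so take the x-inputs in any fixed order.
F(x2, x3, x1) unparenthesizes to x2 * x3 * x1
sorting the factors by input index: x1 * x2 * x3

x1 * x2 * x3


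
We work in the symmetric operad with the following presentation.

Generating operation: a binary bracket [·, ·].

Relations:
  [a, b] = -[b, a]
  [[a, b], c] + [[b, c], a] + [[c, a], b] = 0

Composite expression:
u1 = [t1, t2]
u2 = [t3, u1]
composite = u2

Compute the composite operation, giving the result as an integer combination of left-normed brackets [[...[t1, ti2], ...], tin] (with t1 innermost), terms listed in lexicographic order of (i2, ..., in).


Expand each bracket as ab - ba; the t1-initial words give the coefficients.
Composite bracket: [t3, [t1, t2]]
Full expansion: 4 signed words from ab - ba (2^2 = 4).
Only words starting with t1 matter:
  t1t2t3 (sign -1) contributes -[[t1, t2], t3]

-[[t1, t2], t3]


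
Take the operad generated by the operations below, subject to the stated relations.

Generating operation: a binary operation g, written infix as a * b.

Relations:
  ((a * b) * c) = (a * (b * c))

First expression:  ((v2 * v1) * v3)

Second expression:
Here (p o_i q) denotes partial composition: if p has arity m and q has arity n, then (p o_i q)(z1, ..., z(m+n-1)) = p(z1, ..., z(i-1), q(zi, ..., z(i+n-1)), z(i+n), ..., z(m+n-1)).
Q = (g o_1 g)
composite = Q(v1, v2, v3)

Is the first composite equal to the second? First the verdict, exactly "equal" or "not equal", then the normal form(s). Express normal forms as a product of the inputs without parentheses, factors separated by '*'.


not equal; the first gives v2 * v1 * v3 and the second v1 * v2 * v3

Reducing the first expression gives v2 * v1 * v3
Reducing the second expression gives v1 * v2 * v3
No match — not equal.


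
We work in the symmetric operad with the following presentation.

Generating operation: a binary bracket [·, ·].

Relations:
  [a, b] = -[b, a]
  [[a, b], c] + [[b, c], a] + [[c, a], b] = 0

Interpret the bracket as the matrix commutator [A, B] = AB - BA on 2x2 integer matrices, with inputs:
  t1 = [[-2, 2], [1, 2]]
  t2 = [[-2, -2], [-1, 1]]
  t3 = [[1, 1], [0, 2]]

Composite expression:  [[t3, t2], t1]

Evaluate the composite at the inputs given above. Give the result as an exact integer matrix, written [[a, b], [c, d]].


[[7, 16], [6, -7]]

[t3, t2] = [[-1, 5], [-1, 1]]
[[t3, t2], t1] = [[7, 16], [6, -7]]


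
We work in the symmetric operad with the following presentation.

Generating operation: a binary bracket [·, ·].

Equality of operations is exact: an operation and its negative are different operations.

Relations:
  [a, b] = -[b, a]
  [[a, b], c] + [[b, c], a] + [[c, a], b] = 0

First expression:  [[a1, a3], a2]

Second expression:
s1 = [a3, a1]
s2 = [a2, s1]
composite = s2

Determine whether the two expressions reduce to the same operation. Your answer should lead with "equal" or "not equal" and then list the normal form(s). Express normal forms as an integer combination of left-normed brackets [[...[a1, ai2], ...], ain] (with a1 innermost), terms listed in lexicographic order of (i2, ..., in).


equal: each reduces to [[a1, a3], a2]

In normal form, the first expression is [[a1, a3], a2]
In normal form, the second expression is [[a1, a3], a2]
One common form — equal.


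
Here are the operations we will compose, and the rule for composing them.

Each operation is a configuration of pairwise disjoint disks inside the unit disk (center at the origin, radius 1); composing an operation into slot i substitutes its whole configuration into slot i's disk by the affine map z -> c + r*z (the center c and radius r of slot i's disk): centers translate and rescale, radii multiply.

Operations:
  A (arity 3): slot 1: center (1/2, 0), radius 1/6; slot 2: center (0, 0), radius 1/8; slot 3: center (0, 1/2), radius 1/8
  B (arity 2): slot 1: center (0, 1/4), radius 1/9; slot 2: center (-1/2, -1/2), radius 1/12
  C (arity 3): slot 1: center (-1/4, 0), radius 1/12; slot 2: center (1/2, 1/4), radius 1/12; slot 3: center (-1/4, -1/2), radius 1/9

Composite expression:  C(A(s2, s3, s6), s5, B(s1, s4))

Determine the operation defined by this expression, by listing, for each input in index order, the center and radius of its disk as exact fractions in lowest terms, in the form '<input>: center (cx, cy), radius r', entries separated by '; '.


Only the slot chain above each s matters under C; compose those maps.
input s2: applying the 2 nested substitutions gives center (-5/24, 0), radius 1/72
input s3: applying the 2 nested substitutions gives center (-1/4, 0), radius 1/96
input s6: applying the 2 nested substitutions gives center (-1/4, 1/24), radius 1/96
input s5: applying the 1 nested substitution gives center (1/2, 1/4), radius 1/12
input s1: applying the 2 nested substitutions gives center (-1/4, -17/36), radius 1/81
input s4: applying the 2 nested substitutions gives center (-11/36, -5/9), radius 1/108

s1: center (-1/4, -17/36), radius 1/81; s2: center (-5/24, 0), radius 1/72; s3: center (-1/4, 0), radius 1/96; s4: center (-11/36, -5/9), radius 1/108; s5: center (1/2, 1/4), radius 1/12; s6: center (-1/4, 1/24), radius 1/96


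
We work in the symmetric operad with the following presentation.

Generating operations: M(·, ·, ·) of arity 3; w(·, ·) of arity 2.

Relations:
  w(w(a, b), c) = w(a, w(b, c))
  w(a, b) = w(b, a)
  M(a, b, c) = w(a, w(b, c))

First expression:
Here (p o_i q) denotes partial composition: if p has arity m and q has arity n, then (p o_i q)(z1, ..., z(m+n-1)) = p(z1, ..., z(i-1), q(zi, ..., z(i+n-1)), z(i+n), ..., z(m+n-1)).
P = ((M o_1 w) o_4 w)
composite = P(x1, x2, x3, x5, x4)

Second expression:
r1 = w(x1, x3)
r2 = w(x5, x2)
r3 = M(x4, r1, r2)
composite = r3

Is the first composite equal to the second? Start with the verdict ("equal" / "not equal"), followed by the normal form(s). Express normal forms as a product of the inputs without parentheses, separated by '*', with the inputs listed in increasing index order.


equal — both sides give x1 * x2 * x3 * x4 * x5

In normal form, the first expression is x1 * x2 * x3 * x4 * x5
In normal form, the second expression is x1 * x2 * x3 * x4 * x5
The forms coincide; equal.


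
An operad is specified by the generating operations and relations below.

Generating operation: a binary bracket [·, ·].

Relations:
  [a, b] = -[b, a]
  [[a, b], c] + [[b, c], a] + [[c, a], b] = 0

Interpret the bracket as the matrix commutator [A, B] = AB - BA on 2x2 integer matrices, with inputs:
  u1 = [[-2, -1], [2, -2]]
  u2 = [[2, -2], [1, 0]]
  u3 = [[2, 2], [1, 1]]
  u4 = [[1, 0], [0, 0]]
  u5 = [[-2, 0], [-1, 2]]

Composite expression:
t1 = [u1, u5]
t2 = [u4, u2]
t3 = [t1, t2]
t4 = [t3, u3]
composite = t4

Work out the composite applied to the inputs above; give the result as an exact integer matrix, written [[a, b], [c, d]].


[[-8, -44], [26, 8]]

[u1, u5] = [[1, -4], [-8, -1]]
[u4, u2] = [[0, -2], [-1, 0]]
[[u1, u5], [u4, u2]] = [[-12, -4], [2, 12]]
[[[u1, u5], [u4, u2]], u3] = [[-8, -44], [26, 8]]


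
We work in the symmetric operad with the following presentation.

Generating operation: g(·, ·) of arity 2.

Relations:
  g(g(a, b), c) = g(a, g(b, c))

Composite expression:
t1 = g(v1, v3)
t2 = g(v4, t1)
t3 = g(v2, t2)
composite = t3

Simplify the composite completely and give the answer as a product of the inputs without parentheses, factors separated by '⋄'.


Under associativity of g, the answer is the v's in reading order.
g(v1, v3) unparenthesizes to v1 ⋄ v3
g(v4, g(v1, v3)) unparenthesizes to v4 ⋄ v1 ⋄ v3
g(v2, g(v4, g(v1, v3))) unparenthesizes to v2 ⋄ v4 ⋄ v1 ⋄ v3

v2 ⋄ v4 ⋄ v1 ⋄ v3


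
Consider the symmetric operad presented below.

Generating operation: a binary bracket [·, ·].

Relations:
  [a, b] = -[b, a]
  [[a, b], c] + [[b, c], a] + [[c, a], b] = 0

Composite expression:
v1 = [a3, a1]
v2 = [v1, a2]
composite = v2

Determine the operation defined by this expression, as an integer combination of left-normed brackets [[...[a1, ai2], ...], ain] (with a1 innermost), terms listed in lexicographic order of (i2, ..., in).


-[[a1, a3], a2]

Left-normed coefficients sit on the a1-initial expansion words.
Composite bracket: [[a3, a1], a2]
Full expansion: 4 signed words from ab - ba (2^2 = 4).
Coefficients come from the a1-initial words:
  a1a3a2 appears with sign -1, giving the term -[[a1, a3], a2]


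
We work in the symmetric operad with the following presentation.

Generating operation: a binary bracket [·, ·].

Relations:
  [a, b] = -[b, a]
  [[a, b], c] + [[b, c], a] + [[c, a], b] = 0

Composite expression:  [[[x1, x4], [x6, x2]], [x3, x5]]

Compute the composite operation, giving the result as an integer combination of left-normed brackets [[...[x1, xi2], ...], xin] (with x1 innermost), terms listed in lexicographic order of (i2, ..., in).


Expand each bracket as ab - ba; the x1-initial words give the coefficients.
Composite bracket: [[[x1, x4], [x6, x2]], [x3, x5]]
Under [a, b] = ab - ba we get 32 signed associative words (2^5 = 32).
Keep just the words that open with x1:
  sign of x1x4x2x6x3x5 is -1, so it contributes -[[[[[x1, x4], x2], x6], x3], x5]
  sign of x1x4x2x6x5x3 is +1, so it contributes +[[[[[x1, x4], x2], x6], x5], x3]
  sign of x1x4x6x2x3x5 is +1, so it contributes +[[[[[x1, x4], x6], x2], x3], x5]
  sign of x1x4x6x2x5x3 is -1, so it contributes -[[[[[x1, x4], x6], x2], x5], x3]

-[[[[[x1, x4], x2], x6], x3], x5] + [[[[[x1, x4], x2], x6], x5], x3] + [[[[[x1, x4], x6], x2], x3], x5] - [[[[[x1, x4], x6], x2], x5], x3]


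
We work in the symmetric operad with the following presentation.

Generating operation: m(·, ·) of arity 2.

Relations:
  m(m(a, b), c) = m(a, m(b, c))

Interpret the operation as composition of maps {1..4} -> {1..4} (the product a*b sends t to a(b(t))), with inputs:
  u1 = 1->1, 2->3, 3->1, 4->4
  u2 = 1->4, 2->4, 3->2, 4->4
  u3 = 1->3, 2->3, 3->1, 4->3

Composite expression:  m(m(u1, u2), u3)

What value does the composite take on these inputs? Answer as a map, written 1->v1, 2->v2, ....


m(u1, u2) = 1->4, 2->4, 3->3, 4->4
m(m(u1, u2), u3) = 1->3, 2->3, 3->4, 4->3

1->3, 2->3, 3->4, 4->3


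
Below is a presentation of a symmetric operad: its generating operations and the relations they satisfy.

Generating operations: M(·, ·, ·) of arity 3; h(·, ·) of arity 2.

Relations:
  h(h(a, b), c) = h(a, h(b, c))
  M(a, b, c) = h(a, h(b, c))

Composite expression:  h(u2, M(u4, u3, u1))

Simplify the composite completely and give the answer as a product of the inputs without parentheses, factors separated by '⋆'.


u2 ⋆ u4 ⋆ u3 ⋆ u1

Under associativity of h, the answer is the u's in reading order.
M(u4, u3, u1) spells out as u4 ⋆ u3 ⋆ u1
h(u2, M(u4, u3, u1)) spells out as u2 ⋆ u4 ⋆ u3 ⋆ u1


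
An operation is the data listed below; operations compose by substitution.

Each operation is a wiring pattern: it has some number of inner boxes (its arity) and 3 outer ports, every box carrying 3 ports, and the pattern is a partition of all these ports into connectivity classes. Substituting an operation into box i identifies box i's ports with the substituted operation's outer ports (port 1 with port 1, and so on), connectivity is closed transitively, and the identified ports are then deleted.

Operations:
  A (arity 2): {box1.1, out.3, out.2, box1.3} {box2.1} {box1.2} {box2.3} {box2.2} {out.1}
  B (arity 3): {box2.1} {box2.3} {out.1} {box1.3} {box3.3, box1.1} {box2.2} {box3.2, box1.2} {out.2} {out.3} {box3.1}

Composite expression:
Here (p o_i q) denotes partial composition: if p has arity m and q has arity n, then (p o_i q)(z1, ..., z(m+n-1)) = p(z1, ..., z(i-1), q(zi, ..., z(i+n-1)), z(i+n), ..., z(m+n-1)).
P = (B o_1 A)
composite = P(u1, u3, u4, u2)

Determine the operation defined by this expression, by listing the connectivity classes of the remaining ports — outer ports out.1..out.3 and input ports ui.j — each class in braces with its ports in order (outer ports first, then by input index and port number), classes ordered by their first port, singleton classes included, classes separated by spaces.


{out.1} {out.2} {out.3} {u1.1, u1.3, u2.2} {u1.2} {u2.1} {u2.3} {u3.1} {u3.2} {u3.3} {u4.1} {u4.2} {u4.3}

Reachability decides: close wires over B-identified ports.
stage A: inputs (u1, u3), connectivity {out.1} {out.2, out.3, u1.1, u1.3} {u1.2} {u3.1} {u3.2} {u3.3}, out.j its boundary
stage B: inputs (u1, u3, u4, u2), connectivity {out.1} {out.2} {out.3} {u1.1, u1.3, u2.2} {u1.2} {u2.1} {u2.3} {u3.1} {u3.2} {u3.3} {u4.1} {u4.2} {u4.3}, out.j its boundary


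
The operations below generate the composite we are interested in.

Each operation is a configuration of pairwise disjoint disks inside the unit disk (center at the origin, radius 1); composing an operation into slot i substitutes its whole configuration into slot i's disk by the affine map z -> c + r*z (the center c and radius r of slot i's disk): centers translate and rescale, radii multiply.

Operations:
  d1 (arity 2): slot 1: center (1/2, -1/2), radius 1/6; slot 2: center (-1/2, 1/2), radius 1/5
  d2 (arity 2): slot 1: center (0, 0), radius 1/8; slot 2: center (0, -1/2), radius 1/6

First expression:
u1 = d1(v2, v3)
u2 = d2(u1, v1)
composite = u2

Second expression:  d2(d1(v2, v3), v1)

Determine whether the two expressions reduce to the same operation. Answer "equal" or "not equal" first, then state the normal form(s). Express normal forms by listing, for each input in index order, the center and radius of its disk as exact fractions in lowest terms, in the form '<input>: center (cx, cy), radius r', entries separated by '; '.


equal; both compose to v1: center (0, -1/2), radius 1/6; v2: center (1/16, -1/16), radius 1/48; v3: center (-1/16, 1/16), radius 1/40

The first composite normalizes to v1: center (0, -1/2), radius 1/6; v2: center (1/16, -1/16), radius 1/48; v3: center (-1/16, 1/16), radius 1/40
The second composite normalizes to v1: center (0, -1/2), radius 1/6; v2: center (1/16, -1/16), radius 1/48; v3: center (-1/16, 1/16), radius 1/40
Same normal form: equal.


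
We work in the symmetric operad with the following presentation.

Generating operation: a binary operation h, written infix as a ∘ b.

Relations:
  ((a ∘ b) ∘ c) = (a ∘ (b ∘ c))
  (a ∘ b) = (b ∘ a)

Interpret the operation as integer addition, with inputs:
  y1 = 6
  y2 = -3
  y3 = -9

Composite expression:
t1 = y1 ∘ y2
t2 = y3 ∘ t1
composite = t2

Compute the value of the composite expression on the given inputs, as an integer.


-6

(y1 ∘ y2) = 3
(y3 ∘ (y1 ∘ y2)) = -6


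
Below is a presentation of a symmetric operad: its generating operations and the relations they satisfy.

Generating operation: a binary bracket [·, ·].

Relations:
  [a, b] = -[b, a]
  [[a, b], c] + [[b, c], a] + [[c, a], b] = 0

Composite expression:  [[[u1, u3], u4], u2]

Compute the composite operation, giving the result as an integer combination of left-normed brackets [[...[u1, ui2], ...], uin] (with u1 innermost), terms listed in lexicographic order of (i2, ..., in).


[[[u1, u3], u4], u2]

Antisymmetry and Jacobi reduce to u1-anchored left-normed brackets.
Composite bracket: [[[u1, u3], u4], u2]
Applying ab - ba throughout gives 8 signed words (2^3 = 8).
Words beginning with u1 determine it all:
  word u1u3u4u2 has sign +1, contributing +[[[u1, u3], u4], u2]
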